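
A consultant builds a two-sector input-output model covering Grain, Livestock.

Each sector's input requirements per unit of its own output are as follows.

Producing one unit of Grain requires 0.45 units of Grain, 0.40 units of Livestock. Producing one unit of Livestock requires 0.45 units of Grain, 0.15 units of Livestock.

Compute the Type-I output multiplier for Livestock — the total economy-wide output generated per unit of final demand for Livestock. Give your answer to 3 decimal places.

m_L = 3.478

I − A =
  [   0.55    -0.45]
  [  -0.40     0.85]
det(I−A) = (0.55)(0.85) − (-0.45)(-0.40) = 0.2875
adj(I−A) = [[0.85, 0.45], [0.40, 0.55]]
(I − A)⁻¹ = adj(I−A) / det(I−A) ≈
  [   2.9565     1.5652]
  [   1.3913     1.9130]
The output multiplier for sector j is the column-j sum of the Leontief inverse (I − A)⁻¹ = adj(I−A) / det(I−A).
Column L of adj(I−A): (0.45, 0.55); det(I−A) = 0.2875.
m_L = (0.45 + 0.55) / 0.2875 = 1.00 / 0.2875 ≈ 3.478.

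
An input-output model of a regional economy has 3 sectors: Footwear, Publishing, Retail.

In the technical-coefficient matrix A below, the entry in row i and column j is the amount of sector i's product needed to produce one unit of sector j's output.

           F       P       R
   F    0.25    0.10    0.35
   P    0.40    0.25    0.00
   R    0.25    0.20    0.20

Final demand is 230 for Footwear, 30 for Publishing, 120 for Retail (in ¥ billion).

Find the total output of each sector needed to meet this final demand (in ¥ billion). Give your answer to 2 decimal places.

I − A =
  [   0.75    -0.10    -0.35]
  [  -0.40     0.75     0.00]
  [  -0.25    -0.20     0.80]
Cofactors of I−A, C_ij = (−1)^(i+j)·(minor ij) (rows/columns in the sector order above):
  C_11 = (0.75)(0.80) − (0.00)(-0.20) = 0.6000
  C_12 = −[(-0.40)(0.80) − (0.00)(-0.25)] = 0.3200
  C_13 = (-0.40)(-0.20) − (0.75)(-0.25) = 0.2675
  C_21 = −[(-0.10)(0.80) − (-0.35)(-0.20)] = 0.1500
  C_22 = (0.75)(0.80) − (-0.35)(-0.25) = 0.5125
  C_23 = −[(0.75)(-0.20) − (-0.10)(-0.25)] = 0.1750
  C_31 = (-0.10)(0.00) − (-0.35)(0.75) = 0.2625
  C_32 = −[(0.75)(0.00) − (-0.35)(-0.40)] = 0.1400
  C_33 = (0.75)(0.75) − (-0.10)(-0.40) = 0.5225
det(I−A) = Σ_j (I−A)_1j·C_1j = (0.75)(0.6000) + (-0.10)(0.3200) + (-0.35)(0.2675) = 0.324375
adj(I−A) = Cᵀ =
  [ 0.6000   0.1500   0.2625]
  [ 0.3200   0.5125   0.1400]
  [ 0.2675   0.1750   0.5225]
(I − A)⁻¹ = adj(I−A) / det(I−A) ≈
  [   1.8497     0.4624     0.8092]
  [   0.9865     1.5800     0.4316]
  [   0.8247     0.5395     1.6108]
x = (I − A)⁻¹ d = adj(I−A)·d / det(I−A), with det(I−A) = 0.324375:
  x_F = (0.6000·230 + 0.1500·30 + 0.2625·120) / 0.324375 = 174.00 / 0.324375 ≈ 536.42
  x_P = (0.3200·230 + 0.5125·30 + 0.1400·120) / 0.324375 = 105.775 / 0.324375 ≈ 326.09
  x_R = (0.2675·230 + 0.1750·30 + 0.5225·120) / 0.324375 = 129.475 / 0.324375 ≈ 399.15

x_F = 536.42, x_P = 326.09, x_R = 399.15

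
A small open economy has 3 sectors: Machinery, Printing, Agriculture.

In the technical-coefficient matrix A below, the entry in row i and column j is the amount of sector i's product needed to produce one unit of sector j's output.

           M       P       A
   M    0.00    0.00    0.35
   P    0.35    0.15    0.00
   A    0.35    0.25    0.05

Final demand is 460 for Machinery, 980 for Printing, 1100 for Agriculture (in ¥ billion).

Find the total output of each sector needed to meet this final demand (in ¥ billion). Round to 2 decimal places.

x_M = 1166.03, x_P = 1633.07, x_A = 2017.24

I − A =
  [   1.00     0.00    -0.35]
  [  -0.35     0.85     0.00]
  [  -0.35    -0.25     0.95]
Cofactors of I−A, C_ij = (−1)^(i+j)·(minor ij) (rows/columns in the sector order above):
  C_11 = (0.85)(0.95) − (0.00)(-0.25) = 0.8075
  C_12 = −[(-0.35)(0.95) − (0.00)(-0.35)] = 0.3325
  C_13 = (-0.35)(-0.25) − (0.85)(-0.35) = 0.3850
  C_21 = −[(0.00)(0.95) − (-0.35)(-0.25)] = 0.0875
  C_22 = (1.00)(0.95) − (-0.35)(-0.35) = 0.8275
  C_23 = −[(1.00)(-0.25) − (0.00)(-0.35)] = 0.2500
  C_31 = (0.00)(0.00) − (-0.35)(0.85) = 0.2975
  C_32 = −[(1.00)(0.00) − (-0.35)(-0.35)] = 0.1225
  C_33 = (1.00)(0.85) − (0.00)(-0.35) = 0.8500
det(I−A) = Σ_j (I−A)_1j·C_1j = (1.00)(0.8075) + (0.00)(0.3325) + (-0.35)(0.3850) = 0.67275
adj(I−A) = Cᵀ =
  [ 0.8075   0.0875   0.2975]
  [ 0.3325   0.8275   0.1225]
  [ 0.3850   0.2500   0.8500]
(I − A)⁻¹ = adj(I−A) / det(I−A) ≈
  [   1.2003     0.1301     0.4422]
  [   0.4942     1.2300     0.1821]
  [   0.5723     0.3716     1.2635]
x = (I − A)⁻¹ d = adj(I−A)·d / det(I−A), with det(I−A) = 0.67275:
  x_M = (0.8075·460 + 0.0875·980 + 0.2975·1100) / 0.67275 = 784.45 / 0.67275 ≈ 1166.03
  x_P = (0.3325·460 + 0.8275·980 + 0.1225·1100) / 0.67275 = 1098.65 / 0.67275 ≈ 1633.07
  x_A = (0.3850·460 + 0.2500·980 + 0.8500·1100) / 0.67275 = 1357.10 / 0.67275 ≈ 2017.24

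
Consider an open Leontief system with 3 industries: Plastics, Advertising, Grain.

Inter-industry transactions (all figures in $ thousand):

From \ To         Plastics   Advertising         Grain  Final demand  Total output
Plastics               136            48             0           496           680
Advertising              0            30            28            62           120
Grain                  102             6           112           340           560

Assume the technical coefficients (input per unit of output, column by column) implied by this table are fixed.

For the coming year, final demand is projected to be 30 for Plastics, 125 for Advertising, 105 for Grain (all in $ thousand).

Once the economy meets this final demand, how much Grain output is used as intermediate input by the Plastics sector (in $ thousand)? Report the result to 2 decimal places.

Technical coefficients a_ij = z_ij / X_j:
  a_11 = 136/680 = 0.20, a_21 = 0/680 = 0.00, a_31 = 102/680 = 0.15
  a_12 = 48/120 = 0.40, a_22 = 30/120 = 0.25, a_32 = 6/120 = 0.05
  a_13 = 0/560 = 0.00, a_23 = 28/560 = 0.05, a_33 = 112/560 = 0.20
I − A =
  [   0.80    -0.40     0.00]
  [   0.00     0.75    -0.05]
  [  -0.15    -0.05     0.80]
Cofactors of I−A, C_ij = (−1)^(i+j)·(minor ij) (rows/columns in the sector order above):
  C_11 = (0.75)(0.80) − (-0.05)(-0.05) = 0.5975
  C_12 = −[(0.00)(0.80) − (-0.05)(-0.15)] = 0.0075
  C_13 = (0.00)(-0.05) − (0.75)(-0.15) = 0.1125
  C_21 = −[(-0.40)(0.80) − (0.00)(-0.05)] = 0.3200
  C_22 = (0.80)(0.80) − (0.00)(-0.15) = 0.6400
  C_23 = −[(0.80)(-0.05) − (-0.40)(-0.15)] = 0.1000
  C_31 = (-0.40)(-0.05) − (0.00)(0.75) = 0.0200
  C_32 = −[(0.80)(-0.05) − (0.00)(0.00)] = 0.0400
  C_33 = (0.80)(0.75) − (-0.40)(0.00) = 0.6000
det(I−A) = Σ_j (I−A)_1j·C_1j = (0.80)(0.5975) + (-0.40)(0.0075) + (0.00)(0.1125) = 0.4750
adj(I−A) = Cᵀ =
  [ 0.5975   0.3200   0.0200]
  [ 0.0075   0.6400   0.0400]
  [ 0.1125   0.1000   0.6000]
(I − A)⁻¹ = adj(I−A) / det(I−A) ≈
  [   1.2579     0.6737     0.0421]
  [   0.0158     1.3474     0.0842]
  [   0.2368     0.2105     1.2632]
First solve x = (I − A)⁻¹ d = adj(I−A)·d / det(I−A); in particular x_1 = (0.5975·30 + 0.3200·125 + 0.0200·105) / 0.4750 = 60.025 / 0.4750 ≈ 126.3684.
Intermediate flow from 3 to 1: z_31 = a_31 · x_1 = 0.15 × 60.025 / 0.4750 = 9.00375 / 0.4750 ≈ 18.96.

z_31 = 18.96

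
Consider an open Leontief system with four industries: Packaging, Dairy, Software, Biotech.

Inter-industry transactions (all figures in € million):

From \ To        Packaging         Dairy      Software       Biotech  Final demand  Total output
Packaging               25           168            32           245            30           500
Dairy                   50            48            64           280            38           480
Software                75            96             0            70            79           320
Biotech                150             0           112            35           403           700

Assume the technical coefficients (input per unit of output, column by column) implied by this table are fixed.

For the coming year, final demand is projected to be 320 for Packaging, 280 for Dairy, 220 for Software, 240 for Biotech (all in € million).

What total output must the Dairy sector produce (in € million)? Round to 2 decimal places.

Technical coefficients a_ij = z_ij / X_j:
  a_11 = 25/500 = 0.05, a_21 = 50/500 = 0.10, a_31 = 75/500 = 0.15, a_41 = 150/500 = 0.30
  a_12 = 168/480 = 0.35, a_22 = 48/480 = 0.10, a_32 = 96/480 = 0.20, a_42 = 0/480 = 0.00
  a_13 = 32/320 = 0.10, a_23 = 64/320 = 0.20, a_33 = 0/320 = 0.00, a_43 = 112/320 = 0.35
  a_14 = 245/700 = 0.35, a_24 = 280/700 = 0.40, a_34 = 70/700 = 0.10, a_44 = 35/700 = 0.05
I − A =
  [   0.95    -0.35    -0.10    -0.35]
  [  -0.10     0.90    -0.20    -0.40]
  [  -0.15    -0.20     1.00    -0.10]
  [  -0.30     0.00    -0.35     0.95]
Compute the cofactors C_ij = (−1)^(i+j)·(3×3 minor ij) of I−A; the adjugate is their transpose:
adj(I−A) = Cᵀ =
  [ 0.757500   0.363750   0.311250   0.465000]
  [ 0.267000   0.728625   0.326250   0.439500]
  [ 0.198250   0.219875   0.642500   0.233250]
  [ 0.312250   0.195875   0.335000   0.756000]
det(I−A) = Σ_j (I−A)_1j·C_1j = (0.95)(0.757500) + (-0.35)(0.267000) + (-0.10)(0.198250) + (-0.35)(0.312250) = 0.4970625
(I − A)⁻¹ = adj(I−A) / det(I−A) ≈
  [   1.5240     0.7318     0.6262     0.9355]
  [   0.5372     1.4659     0.6564     0.8842]
  [   0.3988     0.4423     1.2926     0.4693]
  [   0.6282     0.3941     0.6740     1.5209]
x = (I − A)⁻¹ d = adj(I−A)·d / det(I−A), with det(I−A) = 0.4970625:
  x_1 = (0.757500·320 + 0.363750·280 + 0.311250·220 + 0.465000·240) / 0.4970625 = 524.325 / 0.4970625 ≈ 1054.85
  x_2 = (0.267000·320 + 0.728625·280 + 0.326250·220 + 0.439500·240) / 0.4970625 = 466.71 / 0.4970625 ≈ 938.94
  x_3 = (0.198250·320 + 0.219875·280 + 0.642500·220 + 0.233250·240) / 0.4970625 = 322.335 / 0.4970625 ≈ 648.48
  x_4 = (0.312250·320 + 0.195875·280 + 0.335000·220 + 0.756000·240) / 0.4970625 = 409.905 / 0.4970625 ≈ 824.65

x_2 = 938.94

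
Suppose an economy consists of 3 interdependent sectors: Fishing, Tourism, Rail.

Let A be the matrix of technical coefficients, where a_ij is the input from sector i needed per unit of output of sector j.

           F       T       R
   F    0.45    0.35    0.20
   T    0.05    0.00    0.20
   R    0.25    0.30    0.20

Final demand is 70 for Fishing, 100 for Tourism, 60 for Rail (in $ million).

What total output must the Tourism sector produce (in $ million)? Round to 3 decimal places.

x_T = 162.791

I − A =
  [   0.55    -0.35    -0.20]
  [  -0.05     1.00    -0.20]
  [  -0.25    -0.30     0.80]
Cofactors of I−A, C_ij = (−1)^(i+j)·(minor ij) (rows/columns in the sector order above):
  C_11 = (1.00)(0.80) − (-0.20)(-0.30) = 0.7400
  C_12 = −[(-0.05)(0.80) − (-0.20)(-0.25)] = 0.0900
  C_13 = (-0.05)(-0.30) − (1.00)(-0.25) = 0.2650
  C_21 = −[(-0.35)(0.80) − (-0.20)(-0.30)] = 0.3400
  C_22 = (0.55)(0.80) − (-0.20)(-0.25) = 0.3900
  C_23 = −[(0.55)(-0.30) − (-0.35)(-0.25)] = 0.2525
  C_31 = (-0.35)(-0.20) − (-0.20)(1.00) = 0.2700
  C_32 = −[(0.55)(-0.20) − (-0.20)(-0.05)] = 0.1200
  C_33 = (0.55)(1.00) − (-0.35)(-0.05) = 0.5325
det(I−A) = Σ_j (I−A)_1j·C_1j = (0.55)(0.7400) + (-0.35)(0.0900) + (-0.20)(0.2650) = 0.3225
adj(I−A) = Cᵀ =
  [ 0.7400   0.3400   0.2700]
  [ 0.0900   0.3900   0.1200]
  [ 0.2650   0.2525   0.5325]
(I − A)⁻¹ = adj(I−A) / det(I−A) ≈
  [   2.2946     1.0543     0.8372]
  [   0.2791     1.2093     0.3721]
  [   0.8217     0.7829     1.6512]
x = (I − A)⁻¹ d = adj(I−A)·d / det(I−A), with det(I−A) = 0.3225:
  x_F = (0.7400·70 + 0.3400·100 + 0.2700·60) / 0.3225 = 102.00 / 0.3225 ≈ 316.279
  x_T = (0.0900·70 + 0.3900·100 + 0.1200·60) / 0.3225 = 52.50 / 0.3225 ≈ 162.791
  x_R = (0.2650·70 + 0.2525·100 + 0.5325·60) / 0.3225 = 75.75 / 0.3225 ≈ 234.884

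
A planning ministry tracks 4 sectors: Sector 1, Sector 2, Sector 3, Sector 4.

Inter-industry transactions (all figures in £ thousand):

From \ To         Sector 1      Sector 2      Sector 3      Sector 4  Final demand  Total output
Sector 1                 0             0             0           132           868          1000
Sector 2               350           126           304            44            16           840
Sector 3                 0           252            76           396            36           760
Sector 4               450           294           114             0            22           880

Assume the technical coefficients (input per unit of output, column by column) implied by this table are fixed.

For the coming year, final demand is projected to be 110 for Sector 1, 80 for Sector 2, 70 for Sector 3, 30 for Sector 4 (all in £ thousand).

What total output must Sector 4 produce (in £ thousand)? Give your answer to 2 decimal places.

x_4 = 253.64

Technical coefficients a_ij = z_ij / X_j:
  a_11 = 0/1000 = 0.00, a_21 = 350/1000 = 0.35, a_31 = 0/1000 = 0.00, a_41 = 450/1000 = 0.45
  a_12 = 0/840 = 0.00, a_22 = 126/840 = 0.15, a_32 = 252/840 = 0.30, a_42 = 294/840 = 0.35
  a_13 = 0/760 = 0.00, a_23 = 304/760 = 0.40, a_33 = 76/760 = 0.10, a_43 = 114/760 = 0.15
  a_14 = 132/880 = 0.15, a_24 = 44/880 = 0.05, a_34 = 396/880 = 0.45, a_44 = 0/880 = 0.00
I − A =
  [   1.00     0.00     0.00    -0.15]
  [  -0.35     0.85    -0.40    -0.05]
  [   0.00    -0.30     0.90    -0.45]
  [  -0.45    -0.35    -0.15     1.00]
Compute the cofactors C_ij = (−1)^(i+j)·(3×3 minor ij) of I−A; the adjugate is their transpose:
adj(I−A) = Cᵀ =
  [ 0.506625   0.054000   0.040125   0.096750]
  [ 0.392625   0.771750   0.388375   0.272250]
  [ 0.339000   0.437250   0.756750   0.413250]
  [ 0.416250   0.360000   0.267500   0.645000]
det(I−A) = Σ_j (I−A)_1j·C_1j = (1.00)(0.506625) + (0.00)(0.392625) + (0.00)(0.339000) + (-0.15)(0.416250) = 0.4441875
(I − A)⁻¹ = adj(I−A) / det(I−A) ≈
  [   1.1406     0.1216     0.0903     0.2178]
  [   0.8839     1.7374     0.8743     0.6129]
  [   0.7632     0.9844     1.7037     0.9304]
  [   0.9371     0.8105     0.6022     1.4521]
x = (I − A)⁻¹ d = adj(I−A)·d / det(I−A), with det(I−A) = 0.4441875:
  x_1 = (0.506625·110 + 0.054000·80 + 0.040125·70 + 0.096750·30) / 0.4441875 = 65.76 / 0.4441875 ≈ 148.05
  x_2 = (0.392625·110 + 0.771750·80 + 0.388375·70 + 0.272250·30) / 0.4441875 = 140.2825 / 0.4441875 ≈ 315.82
  x_3 = (0.339000·110 + 0.437250·80 + 0.756750·70 + 0.413250·30) / 0.4441875 = 137.64 / 0.4441875 ≈ 309.87
  x_4 = (0.416250·110 + 0.360000·80 + 0.267500·70 + 0.645000·30) / 0.4441875 = 112.6625 / 0.4441875 ≈ 253.64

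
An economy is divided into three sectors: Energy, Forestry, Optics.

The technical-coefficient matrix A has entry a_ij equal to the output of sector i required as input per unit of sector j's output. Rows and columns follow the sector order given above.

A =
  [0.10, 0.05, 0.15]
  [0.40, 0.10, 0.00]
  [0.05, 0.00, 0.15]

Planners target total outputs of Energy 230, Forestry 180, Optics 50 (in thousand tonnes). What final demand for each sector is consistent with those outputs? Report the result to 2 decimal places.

I − A =
  [   0.90    -0.05    -0.15]
  [  -0.40     0.90     0.00]
  [  -0.05     0.00     0.85]
d = (I − A) x:
  d_1 = (+0.90)·230 + (-0.05)·180 + (-0.15)·50 = 190.50
  d_2 = (-0.40)·230 + (+0.90)·180 + (+0.00)·50 = 70.00
  d_3 = (-0.05)·230 + (+0.00)·180 + (+0.85)·50 = 31.00

d_1 = 190.50, d_2 = 70.00, d_3 = 31.00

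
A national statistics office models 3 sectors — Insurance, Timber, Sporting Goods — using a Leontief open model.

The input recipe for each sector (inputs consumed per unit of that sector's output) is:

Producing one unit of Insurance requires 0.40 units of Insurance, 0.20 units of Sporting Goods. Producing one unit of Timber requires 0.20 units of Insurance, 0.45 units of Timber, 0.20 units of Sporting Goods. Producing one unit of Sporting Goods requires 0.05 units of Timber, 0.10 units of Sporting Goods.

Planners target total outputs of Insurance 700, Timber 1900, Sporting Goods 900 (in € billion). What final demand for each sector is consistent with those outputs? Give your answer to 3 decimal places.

I − A =
  [   0.60    -0.20     0.00]
  [   0.00     0.55    -0.05]
  [  -0.20    -0.20     0.90]
d = (I − A) x:
  d_1 = (+0.60)·700 + (-0.20)·1900 + (+0.00)·900 = 40.000
  d_2 = (+0.00)·700 + (+0.55)·1900 + (-0.05)·900 = 1000.000
  d_3 = (-0.20)·700 + (-0.20)·1900 + (+0.90)·900 = 290.000

d_1 = 40.000, d_2 = 1000.000, d_3 = 290.000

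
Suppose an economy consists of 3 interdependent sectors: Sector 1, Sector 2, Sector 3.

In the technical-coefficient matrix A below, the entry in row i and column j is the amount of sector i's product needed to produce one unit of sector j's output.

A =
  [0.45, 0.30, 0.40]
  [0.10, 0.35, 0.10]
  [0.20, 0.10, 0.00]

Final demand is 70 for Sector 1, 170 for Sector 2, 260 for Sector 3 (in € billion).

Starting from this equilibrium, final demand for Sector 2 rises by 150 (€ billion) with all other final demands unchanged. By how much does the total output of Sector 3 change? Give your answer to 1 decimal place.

Δx_3 = 66.3

I − A =
  [   0.55    -0.30    -0.40]
  [  -0.10     0.65    -0.10]
  [  -0.20    -0.10     1.00]
Cofactors of I−A, C_ij = (−1)^(i+j)·(minor ij) (rows/columns in the sector order above):
  C_11 = (0.65)(1.00) − (-0.10)(-0.10) = 0.6400
  C_12 = −[(-0.10)(1.00) − (-0.10)(-0.20)] = 0.1200
  C_13 = (-0.10)(-0.10) − (0.65)(-0.20) = 0.1400
  C_21 = −[(-0.30)(1.00) − (-0.40)(-0.10)] = 0.3400
  C_22 = (0.55)(1.00) − (-0.40)(-0.20) = 0.4700
  C_23 = −[(0.55)(-0.10) − (-0.30)(-0.20)] = 0.1150
  C_31 = (-0.30)(-0.10) − (-0.40)(0.65) = 0.2900
  C_32 = −[(0.55)(-0.10) − (-0.40)(-0.10)] = 0.0950
  C_33 = (0.55)(0.65) − (-0.30)(-0.10) = 0.3275
det(I−A) = Σ_j (I−A)_1j·C_1j = (0.55)(0.6400) + (-0.30)(0.1200) + (-0.40)(0.1400) = 0.2600
adj(I−A) = Cᵀ =
  [ 0.6400   0.3400   0.2900]
  [ 0.1200   0.4700   0.0950]
  [ 0.1400   0.1150   0.3275]
(I − A)⁻¹ = adj(I−A) / det(I−A) ≈
  [   2.4615     1.3077     1.1154]
  [   0.4615     1.8077     0.3654]
  [   0.5385     0.4423     1.2596]
Δx = (I − A)⁻¹ Δd with Δd having +150 in the Sector 2 component and 0 elsewhere.
So Δx_3 = L_32 · (+150), where L_32 = adj(I−A)_32 / det(I−A) = 0.1150 / 0.2600.
Δx_3 = 0.1150 × (+150) / 0.2600 = 17.25 / 0.2600 ≈ 66.3.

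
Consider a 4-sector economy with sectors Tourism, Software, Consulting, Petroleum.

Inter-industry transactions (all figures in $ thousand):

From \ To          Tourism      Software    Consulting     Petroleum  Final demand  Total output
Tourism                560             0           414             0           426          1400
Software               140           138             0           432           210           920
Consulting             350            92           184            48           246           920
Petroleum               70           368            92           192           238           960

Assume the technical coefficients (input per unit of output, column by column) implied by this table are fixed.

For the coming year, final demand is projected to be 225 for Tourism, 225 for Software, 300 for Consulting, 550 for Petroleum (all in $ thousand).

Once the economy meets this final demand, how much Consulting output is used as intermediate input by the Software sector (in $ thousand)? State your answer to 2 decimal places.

z_32 = 116.39

Technical coefficients a_ij = z_ij / X_j:
  a_11 = 560/1400 = 0.40, a_21 = 140/1400 = 0.10, a_31 = 350/1400 = 0.25, a_41 = 70/1400 = 0.05
  a_12 = 0/920 = 0.00, a_22 = 138/920 = 0.15, a_32 = 92/920 = 0.10, a_42 = 368/920 = 0.40
  a_13 = 414/920 = 0.45, a_23 = 0/920 = 0.00, a_33 = 184/920 = 0.20, a_43 = 92/920 = 0.10
  a_14 = 0/960 = 0.00, a_24 = 432/960 = 0.45, a_34 = 48/960 = 0.05, a_44 = 192/960 = 0.20
I − A =
  [   0.60     0.00    -0.45     0.00]
  [  -0.10     0.85     0.00    -0.45]
  [  -0.25    -0.10     0.80    -0.05]
  [  -0.05    -0.40    -0.10     0.80]
Compute the cofactors C_ij = (−1)^(i+j)·(3×3 minor ij) of I−A; the adjugate is their transpose:
adj(I−A) = Cᵀ =
  [ 0.391250   0.045000   0.225000   0.039375]
  [ 0.092750   0.289875   0.073125   0.167625]
  [ 0.139375   0.060000   0.300000   0.052500]
  [ 0.088250   0.155250   0.088125   0.307875]
det(I−A) = Σ_j (I−A)_1j·C_1j = (0.60)(0.391250) + (0.00)(0.092750) + (-0.45)(0.139375) + (0.00)(0.088250) = 0.17203125
(I − A)⁻¹ = adj(I−A) / det(I−A) ≈
  [   2.2743     0.2616     1.3079     0.2289]
  [   0.5391     1.6850     0.4251     0.9744]
  [   0.8102     0.3488     1.7439     0.3052]
  [   0.5130     0.9025     0.5123     1.7896]
First solve x = (I − A)⁻¹ d = adj(I−A)·d / det(I−A); in particular x_2 = (0.092750·225 + 0.289875·225 + 0.073125·300 + 0.167625·550) / 0.17203125 = 200.221875 / 0.17203125 ≈ 1163.8692.
Intermediate flow from 3 to 2: z_32 = a_32 · x_2 = 0.10 × 200.221875 / 0.17203125 = 20.0221875 / 0.17203125 ≈ 116.39.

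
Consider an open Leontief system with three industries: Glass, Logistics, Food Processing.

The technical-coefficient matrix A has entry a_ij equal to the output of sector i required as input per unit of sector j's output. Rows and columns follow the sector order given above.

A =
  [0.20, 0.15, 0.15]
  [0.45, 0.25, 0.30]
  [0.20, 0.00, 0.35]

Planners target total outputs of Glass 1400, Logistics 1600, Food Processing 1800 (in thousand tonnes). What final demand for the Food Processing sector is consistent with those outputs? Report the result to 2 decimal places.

I − A =
  [   0.80    -0.15    -0.15]
  [  -0.45     0.75    -0.30]
  [  -0.20     0.00     0.65]
d = (I − A) x:
  d_1 = (+0.80)·1400 + (-0.15)·1600 + (-0.15)·1800 = 610.00
  d_2 = (-0.45)·1400 + (+0.75)·1600 + (-0.30)·1800 = 30.00
  d_3 = (-0.20)·1400 + (+0.00)·1600 + (+0.65)·1800 = 890.00

d_3 = 890.00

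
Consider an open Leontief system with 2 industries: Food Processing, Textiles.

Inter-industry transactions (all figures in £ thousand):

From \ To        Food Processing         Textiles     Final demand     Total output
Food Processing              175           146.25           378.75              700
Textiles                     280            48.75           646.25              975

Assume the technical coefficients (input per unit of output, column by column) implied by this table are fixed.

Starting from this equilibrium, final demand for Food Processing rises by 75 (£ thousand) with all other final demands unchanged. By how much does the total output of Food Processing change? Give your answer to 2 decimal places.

Technical coefficients a_ij = z_ij / X_j:
  a_11 = 175/700 = 0.25, a_21 = 280/700 = 0.40
  a_12 = 146.25/975 = 0.15, a_22 = 48.75/975 = 0.05
I − A =
  [   0.75    -0.15]
  [  -0.40     0.95]
det(I−A) = (0.75)(0.95) − (-0.15)(-0.40) = 0.6525
adj(I−A) = [[0.95, 0.15], [0.40, 0.75]]
(I − A)⁻¹ = adj(I−A) / det(I−A) ≈
  [   1.4559     0.2299]
  [   0.6130     1.1494]
Δx = (I − A)⁻¹ Δd with Δd having +75 in the Food Processing component and 0 elsewhere.
So Δx_1 = L_11 · (+75), where L_11 = adj(I−A)_11 / det(I−A) = 0.95 / 0.6525.
Δx_1 = 0.95 × (+75) / 0.6525 = 71.25 / 0.6525 ≈ 109.20.

Δx_1 = 109.20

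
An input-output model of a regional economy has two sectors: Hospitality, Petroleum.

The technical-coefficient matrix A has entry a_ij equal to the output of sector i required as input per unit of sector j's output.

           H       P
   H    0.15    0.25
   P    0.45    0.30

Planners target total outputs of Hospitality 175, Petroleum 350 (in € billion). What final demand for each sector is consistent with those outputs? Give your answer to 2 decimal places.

I − A =
  [   0.85    -0.25]
  [  -0.45     0.70]
d = (I − A) x:
  d_H = (+0.85)·175 + (-0.25)·350 = 61.25
  d_P = (-0.45)·175 + (+0.70)·350 = 166.25

d_H = 61.25, d_P = 166.25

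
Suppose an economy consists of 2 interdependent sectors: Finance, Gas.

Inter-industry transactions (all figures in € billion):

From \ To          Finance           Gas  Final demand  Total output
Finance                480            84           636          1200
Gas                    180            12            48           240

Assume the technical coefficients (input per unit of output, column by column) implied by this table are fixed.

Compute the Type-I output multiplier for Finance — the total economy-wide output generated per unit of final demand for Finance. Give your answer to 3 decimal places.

m_1 = 2.126

Technical coefficients a_ij = z_ij / X_j:
  a_11 = 480/1200 = 0.40, a_21 = 180/1200 = 0.15
  a_12 = 84/240 = 0.35, a_22 = 12/240 = 0.05
I − A =
  [   0.60    -0.35]
  [  -0.15     0.95]
det(I−A) = (0.60)(0.95) − (-0.35)(-0.15) = 0.5175
adj(I−A) = [[0.95, 0.35], [0.15, 0.60]]
(I − A)⁻¹ = adj(I−A) / det(I−A) ≈
  [   1.8357     0.6763]
  [   0.2899     1.1594]
The output multiplier for sector j is the column-j sum of the Leontief inverse (I − A)⁻¹ = adj(I−A) / det(I−A).
Column 1 of adj(I−A): (0.95, 0.15); det(I−A) = 0.5175.
m_1 = (0.95 + 0.15) / 0.5175 = 1.10 / 0.5175 ≈ 2.126.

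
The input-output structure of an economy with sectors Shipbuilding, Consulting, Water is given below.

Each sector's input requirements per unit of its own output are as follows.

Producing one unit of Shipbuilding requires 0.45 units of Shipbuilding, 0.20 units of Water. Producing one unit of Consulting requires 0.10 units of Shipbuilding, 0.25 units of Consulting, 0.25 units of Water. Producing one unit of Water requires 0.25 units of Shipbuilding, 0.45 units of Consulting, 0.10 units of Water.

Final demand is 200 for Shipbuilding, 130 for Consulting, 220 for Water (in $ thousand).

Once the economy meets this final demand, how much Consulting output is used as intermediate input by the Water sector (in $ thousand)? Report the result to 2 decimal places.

I − A =
  [   0.55    -0.10    -0.25]
  [   0.00     0.75    -0.45]
  [  -0.20    -0.25     0.90]
Cofactors of I−A, C_ij = (−1)^(i+j)·(minor ij) (rows/columns in the sector order above):
  C_11 = (0.75)(0.90) − (-0.45)(-0.25) = 0.5625
  C_12 = −[(0.00)(0.90) − (-0.45)(-0.20)] = 0.0900
  C_13 = (0.00)(-0.25) − (0.75)(-0.20) = 0.1500
  C_21 = −[(-0.10)(0.90) − (-0.25)(-0.25)] = 0.1525
  C_22 = (0.55)(0.90) − (-0.25)(-0.20) = 0.4450
  C_23 = −[(0.55)(-0.25) − (-0.10)(-0.20)] = 0.1575
  C_31 = (-0.10)(-0.45) − (-0.25)(0.75) = 0.2325
  C_32 = −[(0.55)(-0.45) − (-0.25)(0.00)] = 0.2475
  C_33 = (0.55)(0.75) − (-0.10)(0.00) = 0.4125
det(I−A) = Σ_j (I−A)_1j·C_1j = (0.55)(0.5625) + (-0.10)(0.0900) + (-0.25)(0.1500) = 0.262875
adj(I−A) = Cᵀ =
  [ 0.5625   0.1525   0.2325]
  [ 0.0900   0.4450   0.2475]
  [ 0.1500   0.1575   0.4125]
(I − A)⁻¹ = adj(I−A) / det(I−A) ≈
  [   2.1398     0.5801     0.8845]
  [   0.3424     1.6928     0.9415]
  [   0.5706     0.5991     1.5692]
First solve x = (I − A)⁻¹ d = adj(I−A)·d / det(I−A); in particular x_3 = (0.1500·200 + 0.1575·130 + 0.4125·220) / 0.262875 = 141.225 / 0.262875 ≈ 537.2325.
Intermediate flow from 2 to 3: z_23 = a_23 · x_3 = 0.45 × 141.225 / 0.262875 = 63.55125 / 0.262875 ≈ 241.75.

z_23 = 241.75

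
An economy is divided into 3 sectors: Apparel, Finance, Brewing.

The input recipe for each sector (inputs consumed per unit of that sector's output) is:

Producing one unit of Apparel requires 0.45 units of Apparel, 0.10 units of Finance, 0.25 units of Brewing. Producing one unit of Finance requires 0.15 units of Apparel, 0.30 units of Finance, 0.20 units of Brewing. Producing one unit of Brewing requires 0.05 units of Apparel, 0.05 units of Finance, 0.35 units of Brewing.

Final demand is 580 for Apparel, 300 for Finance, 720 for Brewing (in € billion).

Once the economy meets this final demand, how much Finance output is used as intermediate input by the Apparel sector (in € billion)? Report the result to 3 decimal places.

z_21 = 143.682

I − A =
  [   0.55    -0.15    -0.05]
  [  -0.10     0.70    -0.05]
  [  -0.25    -0.20     0.65]
Cofactors of I−A, C_ij = (−1)^(i+j)·(minor ij) (rows/columns in the sector order above):
  C_11 = (0.70)(0.65) − (-0.05)(-0.20) = 0.4450
  C_12 = −[(-0.10)(0.65) − (-0.05)(-0.25)] = 0.0775
  C_13 = (-0.10)(-0.20) − (0.70)(-0.25) = 0.1950
  C_21 = −[(-0.15)(0.65) − (-0.05)(-0.20)] = 0.1075
  C_22 = (0.55)(0.65) − (-0.05)(-0.25) = 0.3450
  C_23 = −[(0.55)(-0.20) − (-0.15)(-0.25)] = 0.1475
  C_31 = (-0.15)(-0.05) − (-0.05)(0.70) = 0.0425
  C_32 = −[(0.55)(-0.05) − (-0.05)(-0.10)] = 0.0325
  C_33 = (0.55)(0.70) − (-0.15)(-0.10) = 0.3700
det(I−A) = Σ_j (I−A)_1j·C_1j = (0.55)(0.4450) + (-0.15)(0.0775) + (-0.05)(0.1950) = 0.223375
adj(I−A) = Cᵀ =
  [ 0.4450   0.1075   0.0425]
  [ 0.0775   0.3450   0.0325]
  [ 0.1950   0.1475   0.3700]
(I − A)⁻¹ = adj(I−A) / det(I−A) ≈
  [   1.9922     0.4813     0.1903]
  [   0.3470     1.5445     0.1455]
  [   0.8730     0.6603     1.6564]
First solve x = (I − A)⁻¹ d = adj(I−A)·d / det(I−A); in particular x_1 = (0.4450·580 + 0.1075·300 + 0.0425·720) / 0.223375 = 320.95 / 0.223375 ≈ 1436.82149.
Intermediate flow from 2 to 1: z_21 = a_21 · x_1 = 0.10 × 320.95 / 0.223375 = 32.095 / 0.223375 ≈ 143.682.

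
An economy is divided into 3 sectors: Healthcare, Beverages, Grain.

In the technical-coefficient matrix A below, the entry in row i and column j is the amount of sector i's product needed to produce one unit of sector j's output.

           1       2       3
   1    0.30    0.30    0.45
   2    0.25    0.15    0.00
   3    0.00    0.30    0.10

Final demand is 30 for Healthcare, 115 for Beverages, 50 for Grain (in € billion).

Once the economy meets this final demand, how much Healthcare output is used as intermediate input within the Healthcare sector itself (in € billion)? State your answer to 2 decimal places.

I − A =
  [   0.70    -0.30    -0.45]
  [  -0.25     0.85     0.00]
  [   0.00    -0.30     0.90]
Cofactors of I−A, C_ij = (−1)^(i+j)·(minor ij) (rows/columns in the sector order above):
  C_11 = (0.85)(0.90) − (0.00)(-0.30) = 0.7650
  C_12 = −[(-0.25)(0.90) − (0.00)(0.00)] = 0.2250
  C_13 = (-0.25)(-0.30) − (0.85)(0.00) = 0.0750
  C_21 = −[(-0.30)(0.90) − (-0.45)(-0.30)] = 0.4050
  C_22 = (0.70)(0.90) − (-0.45)(0.00) = 0.6300
  C_23 = −[(0.70)(-0.30) − (-0.30)(0.00)] = 0.2100
  C_31 = (-0.30)(0.00) − (-0.45)(0.85) = 0.3825
  C_32 = −[(0.70)(0.00) − (-0.45)(-0.25)] = 0.1125
  C_33 = (0.70)(0.85) − (-0.30)(-0.25) = 0.5200
det(I−A) = Σ_j (I−A)_1j·C_1j = (0.70)(0.7650) + (-0.30)(0.2250) + (-0.45)(0.0750) = 0.43425
adj(I−A) = Cᵀ =
  [ 0.7650   0.4050   0.3825]
  [ 0.2250   0.6300   0.1125]
  [ 0.0750   0.2100   0.5200]
(I − A)⁻¹ = adj(I−A) / det(I−A) ≈
  [   1.7617     0.9326     0.8808]
  [   0.5181     1.4508     0.2591]
  [   0.1727     0.4836     1.1975]
First solve x = (I − A)⁻¹ d = adj(I−A)·d / det(I−A); in particular x_1 = (0.7650·30 + 0.4050·115 + 0.3825·50) / 0.43425 = 88.65 / 0.43425 ≈ 204.1451.
Intermediate flow from 1 to 1: z_11 = a_11 · x_1 = 0.30 × 88.65 / 0.43425 = 26.595 / 0.43425 ≈ 61.24.

z_11 = 61.24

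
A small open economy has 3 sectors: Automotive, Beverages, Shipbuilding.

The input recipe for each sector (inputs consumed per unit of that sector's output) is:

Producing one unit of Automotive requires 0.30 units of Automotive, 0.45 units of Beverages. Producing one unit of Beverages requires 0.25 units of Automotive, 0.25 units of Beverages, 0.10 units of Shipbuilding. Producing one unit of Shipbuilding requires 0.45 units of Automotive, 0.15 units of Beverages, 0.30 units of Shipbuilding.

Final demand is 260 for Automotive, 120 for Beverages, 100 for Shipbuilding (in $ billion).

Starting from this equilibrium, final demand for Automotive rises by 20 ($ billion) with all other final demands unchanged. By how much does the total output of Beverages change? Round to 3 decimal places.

I − A =
  [   0.70    -0.25    -0.45]
  [  -0.45     0.75    -0.15]
  [   0.00    -0.10     0.70]
Cofactors of I−A, C_ij = (−1)^(i+j)·(minor ij) (rows/columns in the sector order above):
  C_11 = (0.75)(0.70) − (-0.15)(-0.10) = 0.5100
  C_12 = −[(-0.45)(0.70) − (-0.15)(0.00)] = 0.3150
  C_13 = (-0.45)(-0.10) − (0.75)(0.00) = 0.0450
  C_21 = −[(-0.25)(0.70) − (-0.45)(-0.10)] = 0.2200
  C_22 = (0.70)(0.70) − (-0.45)(0.00) = 0.4900
  C_23 = −[(0.70)(-0.10) − (-0.25)(0.00)] = 0.0700
  C_31 = (-0.25)(-0.15) − (-0.45)(0.75) = 0.3750
  C_32 = −[(0.70)(-0.15) − (-0.45)(-0.45)] = 0.3075
  C_33 = (0.70)(0.75) − (-0.25)(-0.45) = 0.4125
det(I−A) = Σ_j (I−A)_1j·C_1j = (0.70)(0.5100) + (-0.25)(0.3150) + (-0.45)(0.0450) = 0.2580
adj(I−A) = Cᵀ =
  [ 0.5100   0.2200   0.3750]
  [ 0.3150   0.4900   0.3075]
  [ 0.0450   0.0700   0.4125]
(I − A)⁻¹ = adj(I−A) / det(I−A) ≈
  [   1.9767     0.8527     1.4535]
  [   1.2209     1.8992     1.1919]
  [   0.1744     0.2713     1.5988]
Δx = (I − A)⁻¹ Δd with Δd having +20 in the Automotive component and 0 elsewhere.
So Δx_B = L_BA · (+20), where L_BA = adj(I−A)_BA / det(I−A) = 0.3150 / 0.2580.
Δx_B = 0.3150 × (+20) / 0.2580 = 6.30 / 0.2580 ≈ 24.419.

Δx_B = 24.419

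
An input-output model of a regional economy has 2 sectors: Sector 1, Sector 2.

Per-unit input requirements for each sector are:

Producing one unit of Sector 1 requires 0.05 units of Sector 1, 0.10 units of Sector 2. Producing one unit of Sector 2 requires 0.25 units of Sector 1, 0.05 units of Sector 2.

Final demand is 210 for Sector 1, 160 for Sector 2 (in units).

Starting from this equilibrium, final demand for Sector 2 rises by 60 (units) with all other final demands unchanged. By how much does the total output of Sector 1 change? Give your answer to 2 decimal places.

Δx_1 = 17.09

I − A =
  [   0.95    -0.25]
  [  -0.10     0.95]
det(I−A) = (0.95)(0.95) − (-0.25)(-0.10) = 0.8775
adj(I−A) = [[0.95, 0.25], [0.10, 0.95]]
(I − A)⁻¹ = adj(I−A) / det(I−A) ≈
  [   1.0826     0.2849]
  [   0.1140     1.0826]
Δx = (I − A)⁻¹ Δd with Δd having +60 in the Sector 2 component and 0 elsewhere.
So Δx_1 = L_12 · (+60), where L_12 = adj(I−A)_12 / det(I−A) = 0.25 / 0.8775.
Δx_1 = 0.25 × (+60) / 0.8775 = 15.00 / 0.8775 ≈ 17.09.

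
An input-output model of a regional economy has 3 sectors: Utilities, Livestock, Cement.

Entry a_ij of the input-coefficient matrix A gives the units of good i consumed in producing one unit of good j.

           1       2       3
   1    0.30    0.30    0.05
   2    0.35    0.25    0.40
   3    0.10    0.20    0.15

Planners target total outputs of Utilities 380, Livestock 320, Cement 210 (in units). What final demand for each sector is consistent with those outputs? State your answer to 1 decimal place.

d_1 = 159.5, d_2 = 23.0, d_3 = 76.5

I − A =
  [   0.70    -0.30    -0.05]
  [  -0.35     0.75    -0.40]
  [  -0.10    -0.20     0.85]
d = (I − A) x:
  d_1 = (+0.70)·380 + (-0.30)·320 + (-0.05)·210 = 159.5
  d_2 = (-0.35)·380 + (+0.75)·320 + (-0.40)·210 = 23.0
  d_3 = (-0.10)·380 + (-0.20)·320 + (+0.85)·210 = 76.5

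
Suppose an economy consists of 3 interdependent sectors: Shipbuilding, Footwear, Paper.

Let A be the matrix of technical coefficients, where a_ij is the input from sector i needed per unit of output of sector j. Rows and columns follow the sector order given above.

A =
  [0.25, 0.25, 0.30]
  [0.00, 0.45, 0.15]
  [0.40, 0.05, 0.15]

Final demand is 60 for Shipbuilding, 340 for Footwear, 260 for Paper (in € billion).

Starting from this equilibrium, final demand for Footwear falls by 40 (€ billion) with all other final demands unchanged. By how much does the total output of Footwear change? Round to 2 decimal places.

I − A =
  [   0.75    -0.25    -0.30]
  [   0.00     0.55    -0.15]
  [  -0.40    -0.05     0.85]
Cofactors of I−A, C_ij = (−1)^(i+j)·(minor ij) (rows/columns in the sector order above):
  C_11 = (0.55)(0.85) − (-0.15)(-0.05) = 0.4600
  C_12 = −[(0.00)(0.85) − (-0.15)(-0.40)] = 0.0600
  C_13 = (0.00)(-0.05) − (0.55)(-0.40) = 0.2200
  C_21 = −[(-0.25)(0.85) − (-0.30)(-0.05)] = 0.2275
  C_22 = (0.75)(0.85) − (-0.30)(-0.40) = 0.5175
  C_23 = −[(0.75)(-0.05) − (-0.25)(-0.40)] = 0.1375
  C_31 = (-0.25)(-0.15) − (-0.30)(0.55) = 0.2025
  C_32 = −[(0.75)(-0.15) − (-0.30)(0.00)] = 0.1125
  C_33 = (0.75)(0.55) − (-0.25)(0.00) = 0.4125
det(I−A) = Σ_j (I−A)_1j·C_1j = (0.75)(0.4600) + (-0.25)(0.0600) + (-0.30)(0.2200) = 0.2640
adj(I−A) = Cᵀ =
  [ 0.4600   0.2275   0.2025]
  [ 0.0600   0.5175   0.1125]
  [ 0.2200   0.1375   0.4125]
(I − A)⁻¹ = adj(I−A) / det(I−A) ≈
  [   1.7424     0.8617     0.7670]
  [   0.2273     1.9602     0.4261]
  [   0.8333     0.5208     1.5625]
Δx = (I − A)⁻¹ Δd with Δd having -40 in the Footwear component and 0 elsewhere.
So Δx_2 = L_22 · (-40), where L_22 = adj(I−A)_22 / det(I−A) = 0.5175 / 0.2640.
Δx_2 = 0.5175 × (-40) / 0.2640 = -20.70 / 0.2640 ≈ -78.41.

Δx_2 = -78.41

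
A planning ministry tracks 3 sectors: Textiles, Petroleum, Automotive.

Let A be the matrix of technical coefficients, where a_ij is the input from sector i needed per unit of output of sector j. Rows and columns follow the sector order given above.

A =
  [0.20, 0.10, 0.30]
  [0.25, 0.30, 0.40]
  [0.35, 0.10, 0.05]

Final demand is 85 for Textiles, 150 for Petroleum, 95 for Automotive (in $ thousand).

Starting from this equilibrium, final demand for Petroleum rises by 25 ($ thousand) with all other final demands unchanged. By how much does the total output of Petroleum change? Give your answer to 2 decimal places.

I − A =
  [   0.80    -0.10    -0.30]
  [  -0.25     0.70    -0.40]
  [  -0.35    -0.10     0.95]
Cofactors of I−A, C_ij = (−1)^(i+j)·(minor ij) (rows/columns in the sector order above):
  C_11 = (0.70)(0.95) − (-0.40)(-0.10) = 0.6250
  C_12 = −[(-0.25)(0.95) − (-0.40)(-0.35)] = 0.3775
  C_13 = (-0.25)(-0.10) − (0.70)(-0.35) = 0.2700
  C_21 = −[(-0.10)(0.95) − (-0.30)(-0.10)] = 0.1250
  C_22 = (0.80)(0.95) − (-0.30)(-0.35) = 0.6550
  C_23 = −[(0.80)(-0.10) − (-0.10)(-0.35)] = 0.1150
  C_31 = (-0.10)(-0.40) − (-0.30)(0.70) = 0.2500
  C_32 = −[(0.80)(-0.40) − (-0.30)(-0.25)] = 0.3950
  C_33 = (0.80)(0.70) − (-0.10)(-0.25) = 0.5350
det(I−A) = Σ_j (I−A)_1j·C_1j = (0.80)(0.6250) + (-0.10)(0.3775) + (-0.30)(0.2700) = 0.38125
adj(I−A) = Cᵀ =
  [ 0.6250   0.1250   0.2500]
  [ 0.3775   0.6550   0.3950]
  [ 0.2700   0.1150   0.5350]
(I − A)⁻¹ = adj(I−A) / det(I−A) ≈
  [   1.6393     0.3279     0.6557]
  [   0.9902     1.7180     1.0361]
  [   0.7082     0.3016     1.4033]
Δx = (I − A)⁻¹ Δd with Δd having +25 in the Petroleum component and 0 elsewhere.
So Δx_2 = L_22 · (+25), where L_22 = adj(I−A)_22 / det(I−A) = 0.6550 / 0.38125.
Δx_2 = 0.6550 × (+25) / 0.38125 = 16.375 / 0.38125 ≈ 42.95.

Δx_2 = 42.95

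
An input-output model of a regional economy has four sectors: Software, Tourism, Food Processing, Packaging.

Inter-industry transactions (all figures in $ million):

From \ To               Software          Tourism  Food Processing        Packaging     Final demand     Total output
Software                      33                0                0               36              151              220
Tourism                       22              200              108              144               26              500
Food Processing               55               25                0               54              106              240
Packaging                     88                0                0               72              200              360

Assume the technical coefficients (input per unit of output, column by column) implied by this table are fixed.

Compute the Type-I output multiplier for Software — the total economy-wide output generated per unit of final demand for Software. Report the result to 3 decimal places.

m_1 = 3.295

Technical coefficients a_ij = z_ij / X_j:
  a_11 = 33/220 = 0.15, a_21 = 22/220 = 0.10, a_31 = 55/220 = 0.25, a_41 = 88/220 = 0.40
  a_12 = 0/500 = 0.00, a_22 = 200/500 = 0.40, a_32 = 25/500 = 0.05, a_42 = 0/500 = 0.00
  a_13 = 0/240 = 0.00, a_23 = 108/240 = 0.45, a_33 = 0/240 = 0.00, a_43 = 0/240 = 0.00
  a_14 = 36/360 = 0.10, a_24 = 144/360 = 0.40, a_34 = 54/360 = 0.15, a_44 = 72/360 = 0.20
I − A =
  [   0.85     0.00     0.00    -0.10]
  [  -0.10     0.60    -0.45    -0.40]
  [  -0.25    -0.05     1.00    -0.15]
  [  -0.40     0.00     0.00     0.80]
Compute the cofactors C_ij = (−1)^(i+j)·(3×3 minor ij) of I−A; the adjugate is their transpose:
adj(I−A) = Cᵀ =
  [ 0.462000   0.000000   0.000000   0.057750]
  [ 0.357000   0.640000   0.288000   0.418625]
  [ 0.168000   0.032000   0.384000   0.109000]
  [ 0.231000   0.000000   0.000000   0.490875]
det(I−A) = Σ_j (I−A)_1j·C_1j = (0.85)(0.462000) + (0.00)(0.357000) + (0.00)(0.168000) + (-0.10)(0.231000) = 0.3696
(I − A)⁻¹ = adj(I−A) / det(I−A) ≈
  [   1.2500     0.0000     0.0000     0.1563]
  [   0.9659     1.7316     0.7792     1.1326]
  [   0.4545     0.0866     1.0390     0.2949]
  [   0.6250     0.0000     0.0000     1.3281]
The output multiplier for sector j is the column-j sum of the Leontief inverse (I − A)⁻¹ = adj(I−A) / det(I−A).
Column 1 of adj(I−A): (0.462000, 0.357000, 0.168000, 0.231000); det(I−A) = 0.3696.
m_1 = (0.462000 + 0.357000 + 0.168000 + 0.231000) / 0.3696 = 1.218 / 0.3696 ≈ 3.295.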